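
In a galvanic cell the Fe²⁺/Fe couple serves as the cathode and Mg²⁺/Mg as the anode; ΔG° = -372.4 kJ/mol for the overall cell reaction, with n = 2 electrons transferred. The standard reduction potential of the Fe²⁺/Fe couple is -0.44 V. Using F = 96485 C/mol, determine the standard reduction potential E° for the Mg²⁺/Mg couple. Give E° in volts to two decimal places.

E°cell = −ΔG°/(nF) = −(-372.4×10³)/((2)(96485)) = +1.930 V.
Since Fe²⁺/Fe is the cathode and Mg²⁺/Mg the anode, E°cell = E°(Fe²⁺/Fe) − E°(Mg²⁺/Mg).
So E°(Mg²⁺/Mg) = E°(Fe²⁺/Fe) − E°cell = (-0.44) − (+1.930) = -2.37 V.

-2.37 V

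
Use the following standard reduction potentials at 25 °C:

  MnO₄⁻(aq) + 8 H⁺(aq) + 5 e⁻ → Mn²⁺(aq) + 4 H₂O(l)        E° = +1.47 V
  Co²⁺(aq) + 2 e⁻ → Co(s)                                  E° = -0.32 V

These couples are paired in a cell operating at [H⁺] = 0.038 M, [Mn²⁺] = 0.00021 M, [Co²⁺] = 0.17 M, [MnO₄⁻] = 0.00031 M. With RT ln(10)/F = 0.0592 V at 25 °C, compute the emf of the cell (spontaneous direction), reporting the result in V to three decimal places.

+1.680 V

MnO₄⁻/Mn²⁺ is the cathode (higher E°), Co²⁺/Co the anode: E°cell = +1.47 − (-0.32) = +1.79 V, n = 10.
Overall: 2 MnO₄⁻(aq) + 16 H⁺(aq) + 5 Co(s) → 2 Mn²⁺(aq) + 8 H₂O(l) + 5 Co²⁺(aq)
Q = [Mn²⁺]^2·[Co²⁺]^5 / ([MnO₄⁻]^2·[H⁺]^16); log Q = 18.537.
E = E° − (0.0592/n) log Q = +1.79 − (0.0592/10)(18.537) = +1.680 V.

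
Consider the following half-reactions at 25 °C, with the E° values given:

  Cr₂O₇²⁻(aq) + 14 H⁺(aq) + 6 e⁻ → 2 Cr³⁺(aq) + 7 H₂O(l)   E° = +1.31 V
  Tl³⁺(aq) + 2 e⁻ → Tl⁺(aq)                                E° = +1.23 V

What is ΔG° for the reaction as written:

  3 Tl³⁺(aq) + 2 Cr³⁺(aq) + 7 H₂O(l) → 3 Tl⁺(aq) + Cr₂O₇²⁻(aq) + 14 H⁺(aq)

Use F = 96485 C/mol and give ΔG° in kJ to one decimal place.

As written, Tl³⁺/Tl⁺ is reduced (cathode) and Cr₂O₇²⁻/Cr³⁺ is oxidised (anode), so E°cell = (+1.23) − (+1.31) = -0.08 V.
Balancing electrons gives n = 6.
ΔG° = −nFE° = −(6)(96485)(-0.08) = 46,313 J = +46.3 kJ.

+46.3 kJ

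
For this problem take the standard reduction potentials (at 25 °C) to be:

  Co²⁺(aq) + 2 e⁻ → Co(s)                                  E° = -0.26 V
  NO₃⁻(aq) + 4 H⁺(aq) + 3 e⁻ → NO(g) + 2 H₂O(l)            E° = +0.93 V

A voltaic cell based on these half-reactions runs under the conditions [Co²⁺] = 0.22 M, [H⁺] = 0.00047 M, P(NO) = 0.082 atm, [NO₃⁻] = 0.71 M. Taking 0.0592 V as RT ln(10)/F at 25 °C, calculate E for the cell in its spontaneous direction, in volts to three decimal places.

NO₃⁻/NO is the cathode (higher E°), Co²⁺/Co the anode: E°cell = +0.93 − (-0.26) = +1.19 V, n = 6.
Overall: 2 NO₃⁻(aq) + 8 H⁺(aq) + 3 Co(s) → 2 NO(g) + 4 H₂O(l) + 3 Co²⁺(aq)
Q = P(NO)^2·[Co²⁺]^3 / ([NO₃⁻]^2·[H⁺]^8); log Q = 22.776.
E = E° − (0.0592/n) log Q = +1.19 − (0.0592/6)(22.776) = +0.965 V.

+0.965 V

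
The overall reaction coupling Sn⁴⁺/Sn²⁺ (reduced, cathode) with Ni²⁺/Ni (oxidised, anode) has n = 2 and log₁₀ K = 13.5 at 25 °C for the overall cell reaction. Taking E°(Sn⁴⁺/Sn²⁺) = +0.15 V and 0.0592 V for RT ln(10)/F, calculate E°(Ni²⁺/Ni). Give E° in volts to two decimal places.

-0.25 V

E°cell = (0.0592/n)·log K = (0.0592/2)(13.5) = +0.400 V.
Since Sn⁴⁺/Sn²⁺ is the cathode and Ni²⁺/Ni the anode, E°cell = E°(Sn⁴⁺/Sn²⁺) − E°(Ni²⁺/Ni).
So E°(Ni²⁺/Ni) = E°(Sn⁴⁺/Sn²⁺) − E°cell = (+0.15) − (+0.400) = -0.25 V.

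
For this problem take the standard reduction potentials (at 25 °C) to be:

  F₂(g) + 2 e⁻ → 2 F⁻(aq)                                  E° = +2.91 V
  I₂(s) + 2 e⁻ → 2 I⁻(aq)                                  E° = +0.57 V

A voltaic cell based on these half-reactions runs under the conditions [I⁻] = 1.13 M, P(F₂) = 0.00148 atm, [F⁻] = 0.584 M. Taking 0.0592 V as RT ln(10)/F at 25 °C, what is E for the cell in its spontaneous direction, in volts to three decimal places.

+2.273 V

F₂/F⁻ is the cathode (higher E°), I₂/I⁻ the anode: E°cell = +2.91 − (+0.57) = +2.34 V, n = 2.
Overall: F₂(g) + 2 I⁻(aq) → 2 F⁻(aq) + I₂(s)
Q = [F⁻]^2 / (P(F₂)·[I⁻]^2); log Q = 2.256.
E = E° − (0.0592/n) log Q = +2.34 − (0.0592/2)(2.256) = +2.273 V.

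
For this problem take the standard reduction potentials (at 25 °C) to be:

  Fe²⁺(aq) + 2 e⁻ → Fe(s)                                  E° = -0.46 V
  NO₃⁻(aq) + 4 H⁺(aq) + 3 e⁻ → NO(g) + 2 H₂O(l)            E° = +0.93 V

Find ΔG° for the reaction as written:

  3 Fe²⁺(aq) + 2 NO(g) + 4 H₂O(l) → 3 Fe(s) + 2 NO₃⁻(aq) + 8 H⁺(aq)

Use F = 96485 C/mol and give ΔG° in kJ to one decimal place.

+804.7 kJ

As written, Fe²⁺/Fe is reduced (cathode) and NO₃⁻/NO is oxidised (anode), so E°cell = (-0.46) − (+0.93) = -1.39 V.
Balancing electrons gives n = 6.
ΔG° = −nFE° = −(6)(96485)(-1.39) = 804,685 J = +804.7 kJ.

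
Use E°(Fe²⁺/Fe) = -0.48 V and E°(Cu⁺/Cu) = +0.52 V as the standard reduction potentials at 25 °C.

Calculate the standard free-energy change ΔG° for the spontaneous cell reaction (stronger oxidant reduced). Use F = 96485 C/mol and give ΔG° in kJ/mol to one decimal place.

Cu⁺/Cu (E° = +0.52 V) is the cathode; Fe²⁺/Fe (E° = -0.48 V) is the anode, so E°cell = +1.00 V.
Balancing electrons gives n = 2 (lcm of 1 and 2).
ΔG° = −nFE° = −(2)(96485)(+1.00) = -192,970 J = -193.0 kJ/mol.

-193.0 kJ/mol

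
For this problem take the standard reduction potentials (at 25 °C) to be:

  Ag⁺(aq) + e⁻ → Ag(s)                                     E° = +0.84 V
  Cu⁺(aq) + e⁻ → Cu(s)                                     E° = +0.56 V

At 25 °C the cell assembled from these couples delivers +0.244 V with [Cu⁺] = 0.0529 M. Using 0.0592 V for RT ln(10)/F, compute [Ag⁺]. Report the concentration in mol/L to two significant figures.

Ag⁺/Ag is the cathode, Cu⁺/Cu the anode: E°cell = +0.28 V, n = 1.
Overall reaction: Ag⁺(aq) + Cu(s) → Ag(s) + Cu⁺(aq); Q = [Cu⁺]^1/[Ag⁺]^1.
From E = E° − (0.0592/n) log Q: log Q = (E° − E)·n/0.0592 = (+0.28 − (+0.244))·1/0.0592 = 0.6081.
So 1·log[Ag⁺] = 1·log(0.0529) − log Q = -1.2765 − (0.6081) = -1.8846; [Ag⁺] = 10^(-1.8846) ≈ 0.013 M.

0.013 M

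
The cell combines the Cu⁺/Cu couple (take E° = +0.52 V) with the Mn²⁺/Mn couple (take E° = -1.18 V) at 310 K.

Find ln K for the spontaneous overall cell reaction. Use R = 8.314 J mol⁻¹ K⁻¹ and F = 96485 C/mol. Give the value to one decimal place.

127.3

Cathode: Cu⁺/Cu; anode: Mn²⁺/Mn. E°cell = (+0.52) − (-1.18) = +1.70 V, with n = 2.
ΔG° = −nFE° = −RT ln K, so ln K = nFE°/(RT) = (2)(96485)(+1.70) / ((8.314)(310)) = 127.282.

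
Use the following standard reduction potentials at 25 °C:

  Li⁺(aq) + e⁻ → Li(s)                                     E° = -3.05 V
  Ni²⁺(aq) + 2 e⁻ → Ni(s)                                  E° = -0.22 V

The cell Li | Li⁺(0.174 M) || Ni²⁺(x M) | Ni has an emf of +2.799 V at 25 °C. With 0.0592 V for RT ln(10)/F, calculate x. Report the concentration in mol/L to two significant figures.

Ni²⁺/Ni is the cathode, Li⁺/Li the anode: E°cell = +2.83 V, n = 2.
Overall reaction: Ni²⁺(aq) + 2 Li(s) → Ni(s) + 2 Li⁺(aq); Q = [Li⁺]^2/[Ni²⁺]^1.
From E = E° − (0.0592/n) log Q: log Q = (E° − E)·n/0.0592 = (+2.83 − (+2.799))·2/0.0592 = 1.0473.
So 1·log[Ni²⁺] = 2·log(0.174) − log Q = -1.5189 − (1.0473) = -2.5662; [Ni²⁺] = 10^(-2.5662) ≈ 0.0027 M.

0.0027 M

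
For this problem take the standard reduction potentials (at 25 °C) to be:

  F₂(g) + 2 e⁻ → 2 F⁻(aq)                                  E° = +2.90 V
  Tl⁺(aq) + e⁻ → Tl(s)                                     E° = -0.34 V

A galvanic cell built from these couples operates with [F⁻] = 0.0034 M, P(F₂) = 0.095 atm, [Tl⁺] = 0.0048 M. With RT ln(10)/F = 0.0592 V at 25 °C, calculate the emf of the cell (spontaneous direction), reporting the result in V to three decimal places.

+3.493 V

F₂/F⁻ is the cathode (higher E°), Tl⁺/Tl the anode: E°cell = +2.90 − (-0.34) = +3.24 V, n = 2.
Overall: F₂(g) + 2 Tl(s) → 2 F⁻(aq) + 2 Tl⁺(aq)
Q = [F⁻]^2·[Tl⁺]^2 / (P(F₂)); log Q = -8.552.
E = E° − (0.0592/n) log Q = +3.24 − (0.0592/2)(-8.552) = +3.493 V.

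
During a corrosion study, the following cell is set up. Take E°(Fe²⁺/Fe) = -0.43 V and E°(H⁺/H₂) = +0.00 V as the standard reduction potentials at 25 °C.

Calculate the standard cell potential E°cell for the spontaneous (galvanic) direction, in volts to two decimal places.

+0.43 V

The H⁺/H₂ couple has the higher reduction potential, so it is the cathode; Fe²⁺/Fe is oxidised at the anode.
E°cell = E°(cathode) − E°(anode) = (+0.00) − (-0.43) = +0.43 V.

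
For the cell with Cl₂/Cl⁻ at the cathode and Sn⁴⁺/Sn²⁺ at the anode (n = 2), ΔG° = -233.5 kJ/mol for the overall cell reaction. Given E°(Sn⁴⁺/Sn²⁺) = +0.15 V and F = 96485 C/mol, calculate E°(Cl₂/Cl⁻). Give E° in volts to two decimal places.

+1.36 V

E°cell = −ΔG°/(nF) = −(-233.5×10³)/((2)(96485)) = +1.210 V.
Since Cl₂/Cl⁻ is the cathode and Sn⁴⁺/Sn²⁺ the anode, E°cell = E°(Cl₂/Cl⁻) − E°(Sn⁴⁺/Sn²⁺).
So E°(Cl₂/Cl⁻) = E°cell + E°(Sn⁴⁺/Sn²⁺) = +1.210 + (+0.15) = +1.36 V.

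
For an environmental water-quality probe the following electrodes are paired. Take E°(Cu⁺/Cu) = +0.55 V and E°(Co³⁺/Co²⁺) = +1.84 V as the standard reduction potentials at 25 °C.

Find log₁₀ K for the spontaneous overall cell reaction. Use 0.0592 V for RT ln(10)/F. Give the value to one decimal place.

Cathode: Co³⁺/Co²⁺; anode: Cu⁺/Cu. E°cell = +1.29 V, n = 1.
log K = nE°cell / 0.0592 = (1)(+1.29) / 0.0592 = 21.8.

21.8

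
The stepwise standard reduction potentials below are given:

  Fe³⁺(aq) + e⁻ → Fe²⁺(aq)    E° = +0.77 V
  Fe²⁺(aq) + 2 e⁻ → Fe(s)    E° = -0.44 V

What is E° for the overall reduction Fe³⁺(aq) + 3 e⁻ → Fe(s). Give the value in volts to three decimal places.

Since ΔG° = −nFE° is additive over sequential reductions, n₃E°₃ = n₁E°₁ + n₂E°₂.
E°₃ = (1×+0.77 + 2×-0.44) / 3 = (-0.110) / 3 = -0.037 V.
E° values themselves are not directly additive — weighting by electron count is essential.

-0.037 V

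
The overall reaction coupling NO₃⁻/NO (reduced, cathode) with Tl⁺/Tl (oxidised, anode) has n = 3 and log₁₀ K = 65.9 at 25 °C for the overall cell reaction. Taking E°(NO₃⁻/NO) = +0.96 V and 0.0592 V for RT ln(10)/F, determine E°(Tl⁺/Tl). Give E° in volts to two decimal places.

E°cell = (0.0592/n)·log K = (0.0592/3)(65.9) = +1.300 V.
Since NO₃⁻/NO is the cathode and Tl⁺/Tl the anode, E°cell = E°(NO₃⁻/NO) − E°(Tl⁺/Tl).
So E°(Tl⁺/Tl) = E°(NO₃⁻/NO) − E°cell = (+0.96) − (+1.300) = -0.34 V.

-0.34 V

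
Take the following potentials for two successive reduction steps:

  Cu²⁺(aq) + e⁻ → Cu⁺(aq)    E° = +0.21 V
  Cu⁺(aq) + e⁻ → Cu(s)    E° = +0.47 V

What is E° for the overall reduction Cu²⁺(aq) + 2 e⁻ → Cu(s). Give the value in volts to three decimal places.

+0.340 V

Standard free energies of sequential steps add: ΔG°₃ = ΔG°₁ + ΔG°₂, so n₃E°₃ = n₁E°₁ + n₂E°₂.
E°₃ = (1×+0.21 + 1×+0.47) / 2 = (+0.680) / 2 = +0.340 V.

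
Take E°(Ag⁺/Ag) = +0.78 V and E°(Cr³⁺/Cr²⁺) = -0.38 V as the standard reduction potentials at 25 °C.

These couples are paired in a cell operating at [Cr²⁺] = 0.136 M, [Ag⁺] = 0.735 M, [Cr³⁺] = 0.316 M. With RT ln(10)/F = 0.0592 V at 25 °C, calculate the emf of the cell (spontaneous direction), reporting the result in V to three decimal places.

+1.130 V

Ag⁺/Ag is the cathode (higher E°), Cr³⁺/Cr²⁺ the anode: E°cell = +0.78 − (-0.38) = +1.16 V, n = 1.
Overall: Ag⁺(aq) + Cr²⁺(aq) → Ag(s) + Cr³⁺(aq)
Q = [Cr³⁺] / ([Ag⁺]·[Cr²⁺]); log Q = 0.500.
E = E° − (0.0592/n) log Q = +1.16 − (0.0592/1)(0.500) = +1.130 V.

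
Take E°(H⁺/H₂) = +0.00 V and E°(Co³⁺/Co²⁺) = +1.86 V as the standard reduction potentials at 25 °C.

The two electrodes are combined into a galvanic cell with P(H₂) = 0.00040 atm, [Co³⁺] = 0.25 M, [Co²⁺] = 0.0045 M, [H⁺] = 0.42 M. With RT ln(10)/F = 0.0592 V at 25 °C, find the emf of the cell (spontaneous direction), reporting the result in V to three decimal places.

+1.885 V

Co³⁺/Co²⁺ is the cathode (higher E°), H⁺/H₂ the anode: E°cell = +1.86 − (+0.00) = +1.86 V, n = 2.
Overall: 2 Co³⁺(aq) + H₂(g) → 2 Co²⁺(aq) + 2 H⁺(aq)
Q = [Co²⁺]^2·[H⁺]^2 / ([Co³⁺]^2·P(H₂)); log Q = -0.845.
E = E° − (0.0592/n) log Q = +1.86 − (0.0592/2)(-0.845) = +1.885 V.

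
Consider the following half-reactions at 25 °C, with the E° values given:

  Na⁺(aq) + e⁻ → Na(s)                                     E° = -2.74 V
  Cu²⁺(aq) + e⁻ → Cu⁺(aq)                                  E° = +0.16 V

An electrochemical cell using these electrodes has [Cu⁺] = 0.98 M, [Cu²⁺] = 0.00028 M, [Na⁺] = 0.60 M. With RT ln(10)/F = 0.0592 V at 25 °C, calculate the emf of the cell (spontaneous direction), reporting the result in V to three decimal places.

Cu²⁺/Cu⁺ is the cathode (higher E°), Na⁺/Na the anode: E°cell = +0.16 − (-2.74) = +2.90 V, n = 1.
Overall: Cu²⁺(aq) + Na(s) → Cu⁺(aq) + Na⁺(aq)
Q = [Cu⁺]·[Na⁺] / ([Cu²⁺]); log Q = 3.322.
E = E° − (0.0592/n) log Q = +2.90 − (0.0592/1)(3.322) = +2.703 V.

+2.703 V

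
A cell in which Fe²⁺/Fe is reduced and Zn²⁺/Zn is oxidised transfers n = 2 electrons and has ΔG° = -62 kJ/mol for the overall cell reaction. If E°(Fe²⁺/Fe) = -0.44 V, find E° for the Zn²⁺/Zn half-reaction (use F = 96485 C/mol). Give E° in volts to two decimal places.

E°cell = −ΔG°/(nF) = −(-62×10³)/((2)(96485)) = +0.321 V.
Since Fe²⁺/Fe is the cathode and Zn²⁺/Zn the anode, E°cell = E°(Fe²⁺/Fe) − E°(Zn²⁺/Zn).
So E°(Zn²⁺/Zn) = E°(Fe²⁺/Fe) − E°cell = (-0.44) − (+0.321) = -0.76 V.

-0.76 V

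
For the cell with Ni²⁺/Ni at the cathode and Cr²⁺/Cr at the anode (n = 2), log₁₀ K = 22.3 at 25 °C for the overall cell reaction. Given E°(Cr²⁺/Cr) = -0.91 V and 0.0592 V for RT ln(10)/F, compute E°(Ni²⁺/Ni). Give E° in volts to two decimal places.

-0.25 V

E°cell = (0.0592/n)·log K = (0.0592/2)(22.3) = +0.660 V.
Since Ni²⁺/Ni is the cathode and Cr²⁺/Cr the anode, E°cell = E°(Ni²⁺/Ni) − E°(Cr²⁺/Cr).
So E°(Ni²⁺/Ni) = E°cell + E°(Cr²⁺/Cr) = +0.660 + (-0.91) = -0.25 V.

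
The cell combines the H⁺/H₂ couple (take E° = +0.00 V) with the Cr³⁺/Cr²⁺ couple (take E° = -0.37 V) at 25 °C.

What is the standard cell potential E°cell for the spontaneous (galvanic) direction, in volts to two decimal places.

+0.37 V

The H⁺/H₂ couple has the higher reduction potential, so it is the cathode; Cr³⁺/Cr²⁺ is oxidised at the anode.
E°cell = E°(cathode) − E°(anode) = (+0.00) − (-0.37) = +0.37 V.
Since E°cell > 0, the reaction is spontaneous under standard conditions.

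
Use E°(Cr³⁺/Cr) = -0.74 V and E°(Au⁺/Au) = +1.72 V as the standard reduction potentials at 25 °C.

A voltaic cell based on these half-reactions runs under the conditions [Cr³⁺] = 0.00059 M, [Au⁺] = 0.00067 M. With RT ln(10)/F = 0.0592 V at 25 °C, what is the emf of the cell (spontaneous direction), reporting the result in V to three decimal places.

+2.336 V

Au⁺/Au is the cathode (higher E°), Cr³⁺/Cr the anode: E°cell = +1.72 − (-0.74) = +2.46 V, n = 3.
Overall: 3 Au⁺(aq) + Cr(s) → 3 Au(s) + Cr³⁺(aq)
Q = [Cr³⁺] / ([Au⁺]^3); log Q = 6.293.
E = E° − (0.0592/n) log Q = +2.46 − (0.0592/3)(6.293) = +2.336 V.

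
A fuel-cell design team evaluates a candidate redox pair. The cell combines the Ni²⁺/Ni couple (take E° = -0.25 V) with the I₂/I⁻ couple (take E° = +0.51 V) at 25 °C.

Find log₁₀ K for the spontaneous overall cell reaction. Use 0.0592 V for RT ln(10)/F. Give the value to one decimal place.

25.7

Cathode: I₂/I⁻; anode: Ni²⁺/Ni. E°cell = +0.76 V, n = 2.
log K = nE°cell / 0.0592 = (2)(+0.76) / 0.0592 = 25.7.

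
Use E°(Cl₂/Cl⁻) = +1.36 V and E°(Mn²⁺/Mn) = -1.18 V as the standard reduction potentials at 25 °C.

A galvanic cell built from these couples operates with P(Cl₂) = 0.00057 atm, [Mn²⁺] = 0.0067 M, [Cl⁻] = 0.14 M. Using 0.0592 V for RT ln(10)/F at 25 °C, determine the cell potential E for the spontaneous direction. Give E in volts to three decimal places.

+2.559 V

Cl₂/Cl⁻ is the cathode (higher E°), Mn²⁺/Mn the anode: E°cell = +1.36 − (-1.18) = +2.54 V, n = 2.
Overall: Cl₂(g) + Mn(s) → 2 Cl⁻(aq) + Mn²⁺(aq)
Q = [Cl⁻]^2·[Mn²⁺] / (P(Cl₂)); log Q = -0.638.
E = E° − (0.0592/n) log Q = +2.54 − (0.0592/2)(-0.638) = +2.559 V.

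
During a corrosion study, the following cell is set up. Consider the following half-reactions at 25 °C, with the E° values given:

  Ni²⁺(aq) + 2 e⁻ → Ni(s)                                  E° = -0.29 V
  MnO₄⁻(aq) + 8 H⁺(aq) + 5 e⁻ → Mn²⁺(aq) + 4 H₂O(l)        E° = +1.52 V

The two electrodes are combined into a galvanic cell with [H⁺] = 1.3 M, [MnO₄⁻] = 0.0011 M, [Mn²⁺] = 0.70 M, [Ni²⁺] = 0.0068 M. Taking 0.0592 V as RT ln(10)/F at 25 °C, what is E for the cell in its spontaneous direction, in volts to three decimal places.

+1.852 V

MnO₄⁻/Mn²⁺ is the cathode (higher E°), Ni²⁺/Ni the anode: E°cell = +1.52 − (-0.29) = +1.81 V, n = 10.
Overall: 2 MnO₄⁻(aq) + 16 H⁺(aq) + 5 Ni(s) → 2 Mn²⁺(aq) + 8 H₂O(l) + 5 Ni²⁺(aq)
Q = [Mn²⁺]^2·[Ni²⁺]^5 / ([MnO₄⁻]^2·[H⁺]^16); log Q = -7.053.
E = E° − (0.0592/n) log Q = +1.81 − (0.0592/10)(-7.053) = +1.852 V.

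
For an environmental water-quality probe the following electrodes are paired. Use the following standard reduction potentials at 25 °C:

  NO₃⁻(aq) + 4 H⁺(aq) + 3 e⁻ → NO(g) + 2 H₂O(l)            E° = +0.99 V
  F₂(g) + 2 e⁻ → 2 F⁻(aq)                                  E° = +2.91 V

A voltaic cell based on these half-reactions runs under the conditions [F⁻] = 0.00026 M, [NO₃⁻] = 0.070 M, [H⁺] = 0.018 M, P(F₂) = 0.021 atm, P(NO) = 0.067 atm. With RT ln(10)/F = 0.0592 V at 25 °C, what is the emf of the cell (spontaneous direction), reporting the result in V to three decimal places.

+2.220 V

F₂/F⁻ is the cathode (higher E°), NO₃⁻/NO the anode: E°cell = +2.91 − (+0.99) = +1.92 V, n = 6.
Overall: 3 F₂(g) + 2 NO(g) + 4 H₂O(l) → 6 F⁻(aq) + 2 NO₃⁻(aq) + 8 H⁺(aq)
Q = [F⁻]^6·[NO₃⁻]^2·[H⁺]^8 / (P(F₂)^3·P(NO)^2); log Q = -30.397.
E = E° − (0.0592/n) log Q = +1.92 − (0.0592/6)(-30.397) = +2.220 V.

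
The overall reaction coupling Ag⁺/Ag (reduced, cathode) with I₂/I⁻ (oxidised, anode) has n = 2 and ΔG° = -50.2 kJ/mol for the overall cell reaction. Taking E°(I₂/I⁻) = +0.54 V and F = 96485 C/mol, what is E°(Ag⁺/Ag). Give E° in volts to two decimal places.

E°cell = −ΔG°/(nF) = −(-50.2×10³)/((2)(96485)) = +0.260 V.
Since Ag⁺/Ag is the cathode and I₂/I⁻ the anode, E°cell = E°(Ag⁺/Ag) − E°(I₂/I⁻).
So E°(Ag⁺/Ag) = E°cell + E°(I₂/I⁻) = +0.260 + (+0.54) = +0.80 V.

+0.80 V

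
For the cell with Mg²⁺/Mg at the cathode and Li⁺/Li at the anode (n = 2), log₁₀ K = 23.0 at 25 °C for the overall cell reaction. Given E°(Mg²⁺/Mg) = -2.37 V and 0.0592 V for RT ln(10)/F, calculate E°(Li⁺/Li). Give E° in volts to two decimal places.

E°cell = (0.0592/n)·log K = (0.0592/2)(23.0) = +0.681 V.
Since Mg²⁺/Mg is the cathode and Li⁺/Li the anode, E°cell = E°(Mg²⁺/Mg) − E°(Li⁺/Li).
So E°(Li⁺/Li) = E°(Mg²⁺/Mg) − E°cell = (-2.37) − (+0.681) = -3.05 V.

-3.05 V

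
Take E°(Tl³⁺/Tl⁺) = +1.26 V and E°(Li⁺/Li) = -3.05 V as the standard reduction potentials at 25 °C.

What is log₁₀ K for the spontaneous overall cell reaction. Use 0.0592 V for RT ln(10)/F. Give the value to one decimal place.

Cathode: Tl³⁺/Tl⁺; anode: Li⁺/Li. E°cell = +4.31 V, n = 2.
log K = nE°cell / 0.0592 = (2)(+4.31) / 0.0592 = 145.6.

145.6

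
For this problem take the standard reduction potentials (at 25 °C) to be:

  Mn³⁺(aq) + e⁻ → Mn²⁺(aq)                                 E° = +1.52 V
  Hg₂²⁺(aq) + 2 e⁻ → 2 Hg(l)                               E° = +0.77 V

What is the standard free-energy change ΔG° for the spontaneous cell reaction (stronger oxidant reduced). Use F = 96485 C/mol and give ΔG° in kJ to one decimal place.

Mn³⁺/Mn²⁺ (E° = +1.52 V) is the cathode; Hg₂²⁺/Hg (E° = +0.77 V) is the anode, so E°cell = +0.75 V.
Balancing electrons gives n = 2 (lcm of 1 and 2).
ΔG° = −nFE° = −(2)(96485)(+0.75) = -144,728 J = -144.7 kJ.

-144.7 kJ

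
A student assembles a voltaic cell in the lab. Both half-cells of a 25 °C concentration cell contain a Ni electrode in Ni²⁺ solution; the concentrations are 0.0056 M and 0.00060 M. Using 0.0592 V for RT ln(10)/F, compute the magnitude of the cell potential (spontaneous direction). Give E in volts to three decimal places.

For a concentration cell E°cell = 0. The 0.0056 M side is the cathode (reduction is favoured where [Ni²⁺] is higher).
With n = 2, E = −(0.0592/2) log([Ni²⁺]ₐₙ/[Ni²⁺]꜀ₐₜ) = −(0.0592/2) log(0.0006/0.0056) = −(0.0592/2)(-0.970) = +0.029 V.

+0.029 V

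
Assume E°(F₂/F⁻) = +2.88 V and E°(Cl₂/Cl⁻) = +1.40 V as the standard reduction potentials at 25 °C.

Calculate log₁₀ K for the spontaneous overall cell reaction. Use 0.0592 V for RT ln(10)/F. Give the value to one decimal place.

Cathode: F₂/F⁻; anode: Cl₂/Cl⁻. E°cell = +1.48 V, n = 2.
log K = nE°cell / 0.0592 = (2)(+1.48) / 0.0592 = 50.0.

50.0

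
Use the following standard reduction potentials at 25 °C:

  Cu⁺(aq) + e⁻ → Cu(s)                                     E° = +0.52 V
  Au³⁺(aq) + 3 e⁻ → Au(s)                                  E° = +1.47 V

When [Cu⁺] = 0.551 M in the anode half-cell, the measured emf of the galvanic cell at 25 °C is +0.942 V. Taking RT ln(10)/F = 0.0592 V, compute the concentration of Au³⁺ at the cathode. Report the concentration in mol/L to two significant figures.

Au³⁺/Au is the cathode, Cu⁺/Cu the anode: E°cell = +0.95 V, n = 3.
Overall reaction: Au³⁺(aq) + 3 Cu(s) → Au(s) + 3 Cu⁺(aq); Q = [Cu⁺]^3/[Au³⁺]^1.
From E = E° − (0.0592/n) log Q: log Q = (E° − E)·n/0.0592 = (+0.95 − (+0.942))·3/0.0592 = 0.4054.
So 1·log[Au³⁺] = 3·log(0.551) − log Q = -0.7765 − (0.4054) = -1.1819; [Au³⁺] = 10^(-1.1819) ≈ 0.066 M.

0.066 M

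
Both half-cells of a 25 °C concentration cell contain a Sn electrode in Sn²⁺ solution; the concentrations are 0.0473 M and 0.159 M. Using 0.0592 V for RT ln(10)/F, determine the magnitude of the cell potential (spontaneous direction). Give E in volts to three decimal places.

+0.016 V

For a concentration cell E°cell = 0. The 0.159 M side is the cathode (reduction is favoured where [Sn²⁺] is higher).
With n = 2, E = −(0.0592/2) log([Sn²⁺]ₐₙ/[Sn²⁺]꜀ₐₜ) = −(0.0592/2) log(0.0473/0.159) = −(0.0592/2)(-0.527) = +0.016 V.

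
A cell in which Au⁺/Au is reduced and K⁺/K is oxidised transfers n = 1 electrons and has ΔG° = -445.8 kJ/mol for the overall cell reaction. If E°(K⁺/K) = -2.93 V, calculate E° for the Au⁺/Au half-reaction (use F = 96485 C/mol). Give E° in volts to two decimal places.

+1.69 V

E°cell = −ΔG°/(nF) = −(-445.8×10³)/((1)(96485)) = +4.620 V.
Since Au⁺/Au is the cathode and K⁺/K the anode, E°cell = E°(Au⁺/Au) − E°(K⁺/K).
So E°(Au⁺/Au) = E°cell + E°(K⁺/K) = +4.620 + (-2.93) = +1.69 V.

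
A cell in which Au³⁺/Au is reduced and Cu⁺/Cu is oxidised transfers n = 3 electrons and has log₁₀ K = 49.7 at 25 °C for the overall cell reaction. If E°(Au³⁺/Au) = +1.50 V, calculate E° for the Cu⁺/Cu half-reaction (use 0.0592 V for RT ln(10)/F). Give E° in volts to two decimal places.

+0.52 V

E°cell = (0.0592/n)·log K = (0.0592/3)(49.7) = +0.981 V.
Since Au³⁺/Au is the cathode and Cu⁺/Cu the anode, E°cell = E°(Au³⁺/Au) − E°(Cu⁺/Cu).
So E°(Cu⁺/Cu) = E°(Au³⁺/Au) − E°cell = (+1.50) − (+0.981) = +0.52 V.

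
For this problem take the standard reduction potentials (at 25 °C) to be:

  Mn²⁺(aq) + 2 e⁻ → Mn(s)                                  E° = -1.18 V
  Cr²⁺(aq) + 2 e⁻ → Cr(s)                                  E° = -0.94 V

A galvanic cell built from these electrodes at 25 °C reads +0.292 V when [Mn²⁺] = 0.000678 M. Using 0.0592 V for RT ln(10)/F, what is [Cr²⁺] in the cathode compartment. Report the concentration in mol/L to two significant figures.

Cr²⁺/Cr is the cathode, Mn²⁺/Mn the anode: E°cell = +0.24 V, n = 2.
Overall reaction: Cr²⁺(aq) + Mn(s) → Cr(s) + Mn²⁺(aq); Q = [Mn²⁺]^1/[Cr²⁺]^1.
From E = E° − (0.0592/n) log Q: log Q = (E° − E)·n/0.0592 = (+0.24 − (+0.292))·2/0.0592 = -1.7568.
So 1·log[Cr²⁺] = 1·log(0.000678) − log Q = -3.1688 − (-1.7568) = -1.4120; [Cr²⁺] = 10^(-1.4120) ≈ 0.039 M.

0.039 M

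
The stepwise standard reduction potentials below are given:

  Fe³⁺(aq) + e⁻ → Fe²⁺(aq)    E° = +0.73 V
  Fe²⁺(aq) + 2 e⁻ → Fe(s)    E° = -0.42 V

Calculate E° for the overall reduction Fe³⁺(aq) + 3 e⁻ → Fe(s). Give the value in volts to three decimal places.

-0.037 V

Standard free energies of sequential steps add: ΔG°₃ = ΔG°₁ + ΔG°₂, so n₃E°₃ = n₁E°₁ + n₂E°₂.
E°₃ = (1×+0.73 + 2×-0.42) / 3 = (-0.110) / 3 = -0.037 V.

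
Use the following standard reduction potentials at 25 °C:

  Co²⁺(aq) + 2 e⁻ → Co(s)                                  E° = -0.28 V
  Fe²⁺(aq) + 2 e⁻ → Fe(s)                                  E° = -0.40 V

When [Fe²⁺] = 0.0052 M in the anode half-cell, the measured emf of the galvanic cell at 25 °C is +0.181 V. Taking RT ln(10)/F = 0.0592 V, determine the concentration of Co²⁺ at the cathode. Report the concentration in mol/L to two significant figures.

Co²⁺/Co is the cathode, Fe²⁺/Fe the anode: E°cell = +0.12 V, n = 2.
Overall reaction: Co²⁺(aq) + Fe(s) → Co(s) + Fe²⁺(aq); Q = [Fe²⁺]^1/[Co²⁺]^1.
From E = E° − (0.0592/n) log Q: log Q = (E° − E)·n/0.0592 = (+0.12 − (+0.181))·2/0.0592 = -2.0608.
So 1·log[Co²⁺] = 1·log(0.0052) − log Q = -2.2840 − (-2.0608) = -0.2232; [Co²⁺] = 10^(-0.2232) ≈ 0.60 M.

0.60 M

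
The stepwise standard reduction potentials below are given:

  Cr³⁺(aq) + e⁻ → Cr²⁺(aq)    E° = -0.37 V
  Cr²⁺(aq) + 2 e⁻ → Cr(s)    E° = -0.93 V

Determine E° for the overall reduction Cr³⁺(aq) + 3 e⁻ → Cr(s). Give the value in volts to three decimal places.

Since ΔG° = −nFE° is additive over sequential reductions, n₃E°₃ = n₁E°₁ + n₂E°₂.
E°₃ = (1×-0.37 + 2×-0.93) / 3 = (-2.230) / 3 = -0.743 V.

-0.743 V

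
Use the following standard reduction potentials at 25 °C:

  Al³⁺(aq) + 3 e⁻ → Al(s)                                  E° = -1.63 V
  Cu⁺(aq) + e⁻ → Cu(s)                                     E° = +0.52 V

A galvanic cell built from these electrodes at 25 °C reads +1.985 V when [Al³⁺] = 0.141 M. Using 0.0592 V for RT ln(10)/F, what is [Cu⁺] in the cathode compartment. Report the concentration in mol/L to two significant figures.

Cu⁺/Cu is the cathode, Al³⁺/Al the anode: E°cell = +2.15 V, n = 3.
Overall reaction: 3 Cu⁺(aq) + Al(s) → 3 Cu(s) + Al³⁺(aq); Q = [Al³⁺]^1/[Cu⁺]^3.
From E = E° − (0.0592/n) log Q: log Q = (E° − E)·n/0.0592 = (+2.15 − (+1.985))·3/0.0592 = 8.3615.
So 3·log[Cu⁺] = 1·log(0.141) − log Q = -0.8508 − (8.3615) = -9.2123; log[Cu⁺] = -9.2123 / 3 = -3.0708; [Cu⁺] = 10^(-3.0708) ≈ 0.00085 M.

0.00085 M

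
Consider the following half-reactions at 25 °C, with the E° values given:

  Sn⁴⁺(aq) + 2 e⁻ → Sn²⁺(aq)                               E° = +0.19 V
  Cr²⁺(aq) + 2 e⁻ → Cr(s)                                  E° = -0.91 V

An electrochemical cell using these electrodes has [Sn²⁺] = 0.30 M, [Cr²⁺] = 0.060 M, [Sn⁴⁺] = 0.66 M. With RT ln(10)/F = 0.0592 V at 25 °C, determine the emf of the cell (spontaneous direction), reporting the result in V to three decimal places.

Sn⁴⁺/Sn²⁺ is the cathode (higher E°), Cr²⁺/Cr the anode: E°cell = +0.19 − (-0.91) = +1.10 V, n = 2.
Overall: Sn⁴⁺(aq) + Cr(s) → Sn²⁺(aq) + Cr²⁺(aq)
Q = [Sn²⁺]·[Cr²⁺] / ([Sn⁴⁺]); log Q = -1.564.
E = E° − (0.0592/n) log Q = +1.10 − (0.0592/2)(-1.564) = +1.146 V.

+1.146 V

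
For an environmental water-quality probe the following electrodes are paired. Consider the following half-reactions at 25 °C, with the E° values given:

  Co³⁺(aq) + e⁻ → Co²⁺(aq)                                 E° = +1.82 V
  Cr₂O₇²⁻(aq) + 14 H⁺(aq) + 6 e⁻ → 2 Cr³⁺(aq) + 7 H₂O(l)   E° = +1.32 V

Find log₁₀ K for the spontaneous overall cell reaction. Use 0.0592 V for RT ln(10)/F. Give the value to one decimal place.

Cathode: Co³⁺/Co²⁺; anode: Cr₂O₇²⁻/Cr³⁺. E°cell = +0.50 V, n = 6.
log K = nE°cell / 0.0592 = (6)(+0.50) / 0.0592 = 50.7.

50.7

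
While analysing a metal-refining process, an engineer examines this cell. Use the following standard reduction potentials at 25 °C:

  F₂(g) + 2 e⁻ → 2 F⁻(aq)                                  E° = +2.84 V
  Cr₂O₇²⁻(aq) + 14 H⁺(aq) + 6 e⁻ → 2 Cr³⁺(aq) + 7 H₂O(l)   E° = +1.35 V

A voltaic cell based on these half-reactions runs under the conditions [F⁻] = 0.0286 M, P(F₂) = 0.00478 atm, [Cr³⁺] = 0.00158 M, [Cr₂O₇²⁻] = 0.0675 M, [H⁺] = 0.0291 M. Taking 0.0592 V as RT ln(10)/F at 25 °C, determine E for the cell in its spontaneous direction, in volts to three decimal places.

+1.681 V

F₂/F⁻ is the cathode (higher E°), Cr₂O₇²⁻/Cr³⁺ the anode: E°cell = +2.84 − (+1.35) = +1.49 V, n = 6.
Overall: 3 F₂(g) + 2 Cr³⁺(aq) + 7 H₂O(l) → 6 F⁻(aq) + Cr₂O₇²⁻(aq) + 14 H⁺(aq)
Q = [F⁻]^6·[Cr₂O₇²⁻]·[H⁺]^14 / (P(F₂)^3·[Cr³⁺]^2); log Q = -19.374.
E = E° − (0.0592/n) log Q = +1.49 − (0.0592/6)(-19.374) = +1.681 V.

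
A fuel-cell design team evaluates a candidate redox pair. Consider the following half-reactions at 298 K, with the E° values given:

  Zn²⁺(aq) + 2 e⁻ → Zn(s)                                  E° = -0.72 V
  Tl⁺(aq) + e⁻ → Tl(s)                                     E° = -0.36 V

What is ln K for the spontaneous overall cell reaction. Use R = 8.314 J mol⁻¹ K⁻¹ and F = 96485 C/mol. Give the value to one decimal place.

28.0

Cathode: Tl⁺/Tl; anode: Zn²⁺/Zn. E°cell = (-0.36) − (-0.72) = +0.36 V, with n = 2.
ΔG° = −nFE° = −RT ln K, so ln K = nFE°/(RT) = (2)(96485)(+0.36) / ((8.314)(298)) = 28.039.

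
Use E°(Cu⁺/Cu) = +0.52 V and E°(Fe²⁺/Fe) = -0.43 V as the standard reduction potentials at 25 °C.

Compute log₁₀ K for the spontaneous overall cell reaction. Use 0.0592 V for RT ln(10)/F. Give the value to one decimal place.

Cathode: Cu⁺/Cu; anode: Fe²⁺/Fe. E°cell = +0.95 V, n = 2.
log K = nE°cell / 0.0592 = (2)(+0.95) / 0.0592 = 32.1.

32.1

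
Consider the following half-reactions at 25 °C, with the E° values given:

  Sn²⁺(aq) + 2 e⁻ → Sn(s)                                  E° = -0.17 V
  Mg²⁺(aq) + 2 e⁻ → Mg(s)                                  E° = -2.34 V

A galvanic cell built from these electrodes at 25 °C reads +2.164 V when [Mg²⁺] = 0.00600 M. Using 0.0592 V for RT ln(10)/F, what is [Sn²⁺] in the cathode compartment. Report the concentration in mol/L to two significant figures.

Sn²⁺/Sn is the cathode, Mg²⁺/Mg the anode: E°cell = +2.17 V, n = 2.
Overall reaction: Sn²⁺(aq) + Mg(s) → Sn(s) + Mg²⁺(aq); Q = [Mg²⁺]^1/[Sn²⁺]^1.
From E = E° − (0.0592/n) log Q: log Q = (E° − E)·n/0.0592 = (+2.17 − (+2.164))·2/0.0592 = 0.2027.
So 1·log[Sn²⁺] = 1·log(0.006) − log Q = -2.2218 − (0.2027) = -2.4245; [Sn²⁺] = 10^(-2.4245) ≈ 0.0038 M.

0.0038 M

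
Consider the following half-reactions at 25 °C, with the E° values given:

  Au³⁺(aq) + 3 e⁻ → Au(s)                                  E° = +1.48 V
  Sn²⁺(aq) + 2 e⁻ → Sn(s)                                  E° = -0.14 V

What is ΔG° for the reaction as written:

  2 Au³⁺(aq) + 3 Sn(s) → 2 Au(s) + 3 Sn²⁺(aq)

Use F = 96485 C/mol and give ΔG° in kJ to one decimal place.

-937.8 kJ

As written, Au³⁺/Au is reduced (cathode) and Sn²⁺/Sn is oxidised (anode), so E°cell = (+1.48) − (-0.14) = +1.62 V.
Balancing electrons gives n = 6.
ΔG° = −nFE° = −(6)(96485)(+1.62) = -937,834 J = -937.8 kJ.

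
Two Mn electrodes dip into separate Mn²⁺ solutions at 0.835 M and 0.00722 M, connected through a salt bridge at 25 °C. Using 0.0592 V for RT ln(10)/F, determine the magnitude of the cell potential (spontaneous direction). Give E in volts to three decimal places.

For a concentration cell E°cell = 0. The 0.835 M side is the cathode (reduction is favoured where [Mn²⁺] is higher).
With n = 2, E = −(0.0592/2) log([Mn²⁺]ₐₙ/[Mn²⁺]꜀ₐₜ) = −(0.0592/2) log(0.00722/0.835) = −(0.0592/2)(-2.063) = +0.061 V.

+0.061 V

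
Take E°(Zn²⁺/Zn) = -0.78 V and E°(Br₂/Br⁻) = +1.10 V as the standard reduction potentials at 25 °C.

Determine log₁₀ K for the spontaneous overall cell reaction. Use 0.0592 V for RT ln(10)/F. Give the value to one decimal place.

63.5

Cathode: Br₂/Br⁻; anode: Zn²⁺/Zn. E°cell = +1.88 V, n = 2.
log K = nE°cell / 0.0592 = (2)(+1.88) / 0.0592 = 63.5.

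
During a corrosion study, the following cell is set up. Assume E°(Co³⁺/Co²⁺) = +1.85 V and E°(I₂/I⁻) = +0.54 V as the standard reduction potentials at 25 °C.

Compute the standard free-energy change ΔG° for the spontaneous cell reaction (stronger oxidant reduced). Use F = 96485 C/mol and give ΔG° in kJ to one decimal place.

-252.8 kJ

Co³⁺/Co²⁺ (E° = +1.85 V) is the cathode; I₂/I⁻ (E° = +0.54 V) is the anode, so E°cell = +1.31 V.
Balancing electrons gives n = 2 (lcm of 1 and 2).
ΔG° = −nFE° = −(2)(96485)(+1.31) = -252,791 J = -252.8 kJ.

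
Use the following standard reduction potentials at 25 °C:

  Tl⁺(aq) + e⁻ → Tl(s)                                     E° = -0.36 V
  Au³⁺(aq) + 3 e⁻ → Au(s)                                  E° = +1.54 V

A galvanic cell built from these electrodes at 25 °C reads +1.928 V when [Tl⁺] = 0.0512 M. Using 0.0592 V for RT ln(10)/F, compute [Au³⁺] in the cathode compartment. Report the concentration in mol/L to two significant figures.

Au³⁺/Au is the cathode, Tl⁺/Tl the anode: E°cell = +1.90 V, n = 3.
Overall reaction: Au³⁺(aq) + 3 Tl(s) → Au(s) + 3 Tl⁺(aq); Q = [Tl⁺]^3/[Au³⁺]^1.
From E = E° − (0.0592/n) log Q: log Q = (E° − E)·n/0.0592 = (+1.90 − (+1.928))·3/0.0592 = -1.4189.
So 1·log[Au³⁺] = 3·log(0.0512) − log Q = -3.8722 − (-1.4189) = -2.4533; [Au³⁺] = 10^(-2.4533) ≈ 0.0035 M.

0.0035 M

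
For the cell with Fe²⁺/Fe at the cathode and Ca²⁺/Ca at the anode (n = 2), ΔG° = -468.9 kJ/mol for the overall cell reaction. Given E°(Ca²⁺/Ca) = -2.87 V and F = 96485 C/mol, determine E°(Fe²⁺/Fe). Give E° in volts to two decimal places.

E°cell = −ΔG°/(nF) = −(-468.9×10³)/((2)(96485)) = +2.430 V.
Since Fe²⁺/Fe is the cathode and Ca²⁺/Ca the anode, E°cell = E°(Fe²⁺/Fe) − E°(Ca²⁺/Ca).
So E°(Fe²⁺/Fe) = E°cell + E°(Ca²⁺/Ca) = +2.430 + (-2.87) = -0.44 V.

-0.44 V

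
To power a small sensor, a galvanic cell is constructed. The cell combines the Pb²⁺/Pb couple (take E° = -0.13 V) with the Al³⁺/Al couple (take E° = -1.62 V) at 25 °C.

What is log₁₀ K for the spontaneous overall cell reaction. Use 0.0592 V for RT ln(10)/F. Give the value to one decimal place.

151.0

Cathode: Pb²⁺/Pb; anode: Al³⁺/Al. E°cell = +1.49 V, n = 6.
log K = nE°cell / 0.0592 = (6)(+1.49) / 0.0592 = 151.0.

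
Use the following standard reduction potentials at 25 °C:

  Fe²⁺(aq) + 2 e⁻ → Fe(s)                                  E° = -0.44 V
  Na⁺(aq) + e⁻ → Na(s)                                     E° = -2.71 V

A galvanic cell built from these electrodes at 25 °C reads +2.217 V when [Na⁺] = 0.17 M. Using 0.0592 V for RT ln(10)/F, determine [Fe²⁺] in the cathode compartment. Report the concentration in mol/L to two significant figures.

0.00047 M

Fe²⁺/Fe is the cathode, Na⁺/Na the anode: E°cell = +2.27 V, n = 2.
Overall reaction: Fe²⁺(aq) + 2 Na(s) → Fe(s) + 2 Na⁺(aq); Q = [Na⁺]^2/[Fe²⁺]^1.
From E = E° − (0.0592/n) log Q: log Q = (E° − E)·n/0.0592 = (+2.27 − (+2.217))·2/0.0592 = 1.7905.
So 1·log[Fe²⁺] = 2·log(0.17) − log Q = -1.5391 − (1.7905) = -3.3296; [Fe²⁺] = 10^(-3.3296) ≈ 0.00047 M.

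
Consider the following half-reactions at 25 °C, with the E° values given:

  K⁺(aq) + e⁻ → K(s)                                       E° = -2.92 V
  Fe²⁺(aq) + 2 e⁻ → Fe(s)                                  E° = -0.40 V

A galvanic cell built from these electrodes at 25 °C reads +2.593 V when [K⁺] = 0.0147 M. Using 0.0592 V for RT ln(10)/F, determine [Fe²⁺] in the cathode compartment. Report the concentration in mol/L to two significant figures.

Fe²⁺/Fe is the cathode, K⁺/K the anode: E°cell = +2.52 V, n = 2.
Overall reaction: Fe²⁺(aq) + 2 K(s) → Fe(s) + 2 K⁺(aq); Q = [K⁺]^2/[Fe²⁺]^1.
From E = E° − (0.0592/n) log Q: log Q = (E° − E)·n/0.0592 = (+2.52 − (+2.593))·2/0.0592 = -2.4662.
So 1·log[Fe²⁺] = 2·log(0.0147) − log Q = -3.6654 − (-2.4662) = -1.1992; [Fe²⁺] = 10^(-1.1992) ≈ 0.063 M.

0.063 M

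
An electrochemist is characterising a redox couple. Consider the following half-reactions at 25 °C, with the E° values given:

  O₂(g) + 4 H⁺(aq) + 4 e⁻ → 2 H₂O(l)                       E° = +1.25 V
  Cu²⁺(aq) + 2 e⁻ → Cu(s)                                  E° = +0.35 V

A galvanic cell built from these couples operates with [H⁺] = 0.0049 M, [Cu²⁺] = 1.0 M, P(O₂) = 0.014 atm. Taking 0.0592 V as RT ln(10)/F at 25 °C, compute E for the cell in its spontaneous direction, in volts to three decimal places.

O₂/H₂O is the cathode (higher E°), Cu²⁺/Cu the anode: E°cell = +1.25 − (+0.35) = +0.90 V, n = 4.
Overall: O₂(g) + 4 H⁺(aq) + 2 Cu(s) → 2 H₂O(l) + 2 Cu²⁺(aq)
Q = [Cu²⁺]^2 / (P(O₂)·[H⁺]^4); log Q = 11.093.
E = E° − (0.0592/n) log Q = +0.90 − (0.0592/4)(11.093) = +0.736 V.

+0.736 V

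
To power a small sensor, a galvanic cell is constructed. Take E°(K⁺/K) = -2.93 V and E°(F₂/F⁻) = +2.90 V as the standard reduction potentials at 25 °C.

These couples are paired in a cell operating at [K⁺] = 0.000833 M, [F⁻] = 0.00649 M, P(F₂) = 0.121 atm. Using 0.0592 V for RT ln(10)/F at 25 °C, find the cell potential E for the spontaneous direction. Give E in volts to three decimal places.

F₂/F⁻ is the cathode (higher E°), K⁺/K the anode: E°cell = +2.90 − (-2.93) = +5.83 V, n = 2.
Overall: F₂(g) + 2 K(s) → 2 F⁻(aq) + 2 K⁺(aq)
Q = [F⁻]^2·[K⁺]^2 / (P(F₂)); log Q = -9.617.
E = E° − (0.0592/n) log Q = +5.83 − (0.0592/2)(-9.617) = +6.115 V.

+6.115 V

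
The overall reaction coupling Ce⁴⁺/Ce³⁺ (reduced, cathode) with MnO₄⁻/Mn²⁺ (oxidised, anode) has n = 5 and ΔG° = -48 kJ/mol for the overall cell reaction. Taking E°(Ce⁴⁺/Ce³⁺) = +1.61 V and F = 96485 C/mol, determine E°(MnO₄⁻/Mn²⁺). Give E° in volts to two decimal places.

+1.51 V

E°cell = −ΔG°/(nF) = −(-48×10³)/((5)(96485)) = +0.099 V.
Since Ce⁴⁺/Ce³⁺ is the cathode and MnO₄⁻/Mn²⁺ the anode, E°cell = E°(Ce⁴⁺/Ce³⁺) − E°(MnO₄⁻/Mn²⁺).
So E°(MnO₄⁻/Mn²⁺) = E°(Ce⁴⁺/Ce³⁺) − E°cell = (+1.61) − (+0.099) = +1.51 V.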